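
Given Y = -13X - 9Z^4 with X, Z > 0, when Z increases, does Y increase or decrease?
Y decreases

Taking the partial derivative:
∂Y/∂Z = -36Z^3

∂Y/∂Z = -36Z^3 < 0 (assuming positive values)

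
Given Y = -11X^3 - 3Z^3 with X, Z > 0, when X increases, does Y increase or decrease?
Y decreases

Taking the partial derivative:
∂Y/∂X = -33X^2

∂Y/∂X = -33X^2 < 0 (assuming positive values)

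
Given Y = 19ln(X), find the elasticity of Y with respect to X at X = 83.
Elasticity = 1/ln(83) ≈ 0.2263

Elasticity = (dY/dX) · (X/Y)

dY/dX = 19/X
At X = 83: dY/dX = 19/83, Y = 19·ln(83)

Elasticity = (19/83) · (83 / (19·ln(83))) = 1/ln(83) ≈ 0.2263

Interpretation: for a small percentage change in X, the percentage change in Y is approximately 0.23 times as large.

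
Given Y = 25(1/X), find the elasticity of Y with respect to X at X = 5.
Elasticity = -1

Elasticity = (dY/dX) · (X/Y)

dY/dX = -25/X²
At X = 5: dY/dX = -1, Y = 5

Elasticity = (-1) · (5 / 5) = -1

Interpretation: for a small percentage change in X, the percentage change in Y is approximately -1.00 times as large.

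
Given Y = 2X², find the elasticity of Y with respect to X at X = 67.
Elasticity = 2

Elasticity = (dY/dX) · (X/Y)

dY/dX = 4·X
At X = 67: dY/dX = 268, Y = 8978

Elasticity = 268 · (67 / 8978) = 2

Interpretation: for a small percentage change in X, the percentage change in Y is approximately 2.00 times as large.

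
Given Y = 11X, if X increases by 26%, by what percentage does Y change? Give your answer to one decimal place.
26.0%

For Y = 11X:
If X → X(1 + 0.26)
Then Y → Y · (1 + 0.26)^1
     = Y · 1.2600

Percentage change = ((1 + 0.26)^1 − 1) × 100% = 26.0%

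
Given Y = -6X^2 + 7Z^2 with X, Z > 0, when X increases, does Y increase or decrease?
Y decreases

Taking the partial derivative:
∂Y/∂X = -12X

∂Y/∂X = -12X < 0 (assuming positive values)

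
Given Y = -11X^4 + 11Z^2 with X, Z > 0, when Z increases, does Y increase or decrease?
Y increases

Taking the partial derivative:
∂Y/∂Z = 22Z

∂Y/∂Z = 22Z > 0 (assuming positive values)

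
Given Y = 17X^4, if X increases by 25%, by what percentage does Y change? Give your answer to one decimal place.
144.1%

For Y = 17X^4:
If X → X(1 + 0.25)
Then Y → Y · (1 + 0.25)^4
     ≈ Y · 2.4414

Percentage change = ((1 + 0.25)^4 − 1) × 100% ≈ 144.1%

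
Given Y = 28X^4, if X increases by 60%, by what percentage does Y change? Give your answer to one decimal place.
555.4%

For Y = 28X^4:
If X → X(1 + 0.6)
Then Y → Y · (1 + 0.6)^4
     = Y · 6.5536

Percentage change = ((1 + 0.6)^4 − 1) × 100% ≈ 555.4%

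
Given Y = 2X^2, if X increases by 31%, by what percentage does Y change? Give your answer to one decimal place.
71.6%

For Y = 2X^2:
If X → X(1 + 0.31)
Then Y → Y · (1 + 0.31)^2
     = Y · 1.7161

Percentage change = ((1 + 0.31)^2 − 1) × 100% ≈ 71.6%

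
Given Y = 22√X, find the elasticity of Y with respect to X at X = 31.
Elasticity = 1/2

Elasticity = (dY/dX) · (X/Y)

dY/dX = 11/√X
At X = 31: dY/dX = 11·√31/31, Y = 22·√31

Elasticity = (11·√31/31) · (31 / (22·√31)) = 1/2

Interpretation: for a small percentage change in X, the percentage change in Y is approximately 0.50 times as large.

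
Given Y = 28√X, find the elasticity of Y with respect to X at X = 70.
Elasticity = 1/2

Elasticity = (dY/dX) · (X/Y)

dY/dX = 14/√X
At X = 70: dY/dX = √70/5, Y = 28·√70

Elasticity = (√70/5) · (70 / (28·√70)) = 1/2

Interpretation: for a small percentage change in X, the percentage change in Y is approximately 0.50 times as large.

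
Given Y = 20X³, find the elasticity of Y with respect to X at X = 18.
Elasticity = 3

Elasticity = (dY/dX) · (X/Y)

dY/dX = 60·X²
At X = 18: dY/dX = 19440, Y = 116640

Elasticity = 19440 · (18 / 116640) = 3

Interpretation: for a small percentage change in X, the percentage change in Y is approximately 3.00 times as large.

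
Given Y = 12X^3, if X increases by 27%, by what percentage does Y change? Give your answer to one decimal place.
104.8%

For Y = 12X^3:
If X → X(1 + 0.27)
Then Y → Y · (1 + 0.27)^3
     ≈ Y · 2.0484

Percentage change = ((1 + 0.27)^3 − 1) × 100% ≈ 104.8%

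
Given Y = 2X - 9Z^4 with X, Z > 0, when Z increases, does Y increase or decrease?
Y decreases

Taking the partial derivative:
∂Y/∂Z = -36Z^3

∂Y/∂Z = -36Z^3 < 0 (assuming positive values)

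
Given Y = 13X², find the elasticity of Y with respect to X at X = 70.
Elasticity = 2

Elasticity = (dY/dX) · (X/Y)

dY/dX = 26·X
At X = 70: dY/dX = 1820, Y = 63700

Elasticity = 1820 · (70 / 63700) = 2

Interpretation: for a small percentage change in X, the percentage change in Y is approximately 2.00 times as large.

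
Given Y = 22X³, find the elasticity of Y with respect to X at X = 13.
Elasticity = 3

Elasticity = (dY/dX) · (X/Y)

dY/dX = 66·X²
At X = 13: dY/dX = 11154, Y = 48334

Elasticity = 11154 · (13 / 48334) = 3

Interpretation: for a small percentage change in X, the percentage change in Y is approximately 3.00 times as large.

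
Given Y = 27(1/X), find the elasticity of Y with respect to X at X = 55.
Elasticity = -1

Elasticity = (dY/dX) · (X/Y)

dY/dX = -27/X²
At X = 55: dY/dX = -27/3025, Y = 27/55

Elasticity = (-27/3025) · (55 / (27/55)) = -1

Interpretation: for a small percentage change in X, the percentage change in Y is approximately -1.00 times as large.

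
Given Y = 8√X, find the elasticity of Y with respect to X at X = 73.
Elasticity = 1/2

Elasticity = (dY/dX) · (X/Y)

dY/dX = 4/√X
At X = 73: dY/dX = 4·√73/73, Y = 8·√73

Elasticity = (4·√73/73) · (73 / (8·√73)) = 1/2

Interpretation: for a small percentage change in X, the percentage change in Y is approximately 0.50 times as large.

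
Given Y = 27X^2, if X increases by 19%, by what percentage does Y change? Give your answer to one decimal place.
41.6%

For Y = 27X^2:
If X → X(1 + 0.19)
Then Y → Y · (1 + 0.19)^2
     = Y · 1.4161

Percentage change = ((1 + 0.19)^2 − 1) × 100% ≈ 41.6%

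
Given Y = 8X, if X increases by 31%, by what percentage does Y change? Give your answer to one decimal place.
31.0%

For Y = 8X:
If X → X(1 + 0.31)
Then Y → Y · (1 + 0.31)^1
     = Y · 1.3100

Percentage change = ((1 + 0.31)^1 − 1) × 100% = 31.0%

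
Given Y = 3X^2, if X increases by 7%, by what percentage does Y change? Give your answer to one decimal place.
14.5%

For Y = 3X^2:
If X → X(1 + 0.07)
Then Y → Y · (1 + 0.07)^2
     = Y · 1.1449

Percentage change = ((1 + 0.07)^2 − 1) × 100% ≈ 14.5%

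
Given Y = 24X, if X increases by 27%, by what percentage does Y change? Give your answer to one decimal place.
27.0%

For Y = 24X:
If X → X(1 + 0.27)
Then Y → Y · (1 + 0.27)^1
     = Y · 1.2700

Percentage change = ((1 + 0.27)^1 − 1) × 100% = 27.0%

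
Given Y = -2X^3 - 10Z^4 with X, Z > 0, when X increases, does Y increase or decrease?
Y decreases

Taking the partial derivative:
∂Y/∂X = -6X^2

∂Y/∂X = -6X^2 < 0 (assuming positive values)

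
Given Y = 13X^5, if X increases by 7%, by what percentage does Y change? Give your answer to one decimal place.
40.3%

For Y = 13X^5:
If X → X(1 + 0.07)
Then Y → Y · (1 + 0.07)^5
     ≈ Y · 1.4026

Percentage change = ((1 + 0.07)^5 − 1) × 100% ≈ 40.3%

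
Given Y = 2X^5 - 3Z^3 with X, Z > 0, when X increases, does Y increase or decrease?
Y increases

Taking the partial derivative:
∂Y/∂X = 10X^4

∂Y/∂X = 10X^4 > 0 (assuming positive values)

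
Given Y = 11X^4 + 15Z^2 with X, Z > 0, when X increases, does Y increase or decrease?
Y increases

Taking the partial derivative:
∂Y/∂X = 44X^3

∂Y/∂X = 44X^3 > 0 (assuming positive values)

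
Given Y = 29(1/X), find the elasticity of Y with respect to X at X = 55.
Elasticity = -1

Elasticity = (dY/dX) · (X/Y)

dY/dX = -29/X²
At X = 55: dY/dX = -29/3025, Y = 29/55

Elasticity = (-29/3025) · (55 / (29/55)) = -1

Interpretation: for a small percentage change in X, the percentage change in Y is approximately -1.00 times as large.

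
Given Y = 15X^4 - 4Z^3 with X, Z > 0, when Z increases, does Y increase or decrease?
Y decreases

Taking the partial derivative:
∂Y/∂Z = -12Z^2

∂Y/∂Z = -12Z^2 < 0 (assuming positive values)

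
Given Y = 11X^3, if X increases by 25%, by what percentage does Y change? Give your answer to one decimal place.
95.3%

For Y = 11X^3:
If X → X(1 + 0.25)
Then Y → Y · (1 + 0.25)^3
     ≈ Y · 1.9531

Percentage change = ((1 + 0.25)^3 − 1) × 100% ≈ 95.3%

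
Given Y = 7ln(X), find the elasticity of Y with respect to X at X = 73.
Elasticity = 1/ln(73) ≈ 0.2331

Elasticity = (dY/dX) · (X/Y)

dY/dX = 7/X
At X = 73: dY/dX = 7/73, Y = 7·ln(73)

Elasticity = (7/73) · (73 / (7·ln(73))) = 1/ln(73) ≈ 0.2331

Interpretation: for a small percentage change in X, the percentage change in Y is approximately 0.23 times as large.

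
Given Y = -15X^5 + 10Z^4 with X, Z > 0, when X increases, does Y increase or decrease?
Y decreases

Taking the partial derivative:
∂Y/∂X = -75X^4

∂Y/∂X = -75X^4 < 0 (assuming positive values)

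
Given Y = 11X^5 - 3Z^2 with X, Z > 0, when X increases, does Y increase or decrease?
Y increases

Taking the partial derivative:
∂Y/∂X = 55X^4

∂Y/∂X = 55X^4 > 0 (assuming positive values)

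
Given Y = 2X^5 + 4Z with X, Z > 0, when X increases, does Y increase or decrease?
Y increases

Taking the partial derivative:
∂Y/∂X = 10X^4

∂Y/∂X = 10X^4 > 0 (assuming positive values)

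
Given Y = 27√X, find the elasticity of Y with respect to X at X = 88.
Elasticity = 1/2

Elasticity = (dY/dX) · (X/Y)

dY/dX = 27/(2·√X)
At X = 88: dY/dX = 27·√22/88, Y = 54·√22

Elasticity = (27·√22/88) · (88 / (54·√22)) = 1/2

Interpretation: for a small percentage change in X, the percentage change in Y is approximately 0.50 times as large.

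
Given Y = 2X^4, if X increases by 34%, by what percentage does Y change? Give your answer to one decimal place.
222.4%

For Y = 2X^4:
If X → X(1 + 0.34)
Then Y → Y · (1 + 0.34)^4
     ≈ Y · 3.2242

Percentage change = ((1 + 0.34)^4 − 1) × 100% ≈ 222.4%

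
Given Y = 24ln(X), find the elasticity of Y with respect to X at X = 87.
Elasticity = 1/ln(87) ≈ 0.2239

Elasticity = (dY/dX) · (X/Y)

dY/dX = 24/X
At X = 87: dY/dX = 8/29, Y = 24·ln(87)

Elasticity = (8/29) · (87 / (24·ln(87))) = 1/ln(87) ≈ 0.2239

Interpretation: for a small percentage change in X, the percentage change in Y is approximately 0.22 times as large.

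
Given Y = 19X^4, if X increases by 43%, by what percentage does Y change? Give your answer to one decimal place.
318.2%

For Y = 19X^4:
If X → X(1 + 0.43)
Then Y → Y · (1 + 0.43)^4
     ≈ Y · 4.1816

Percentage change = ((1 + 0.43)^4 − 1) × 100% ≈ 318.2%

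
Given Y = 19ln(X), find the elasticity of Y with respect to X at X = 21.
Elasticity = 1/ln(21) ≈ 0.3285

Elasticity = (dY/dX) · (X/Y)

dY/dX = 19/X
At X = 21: dY/dX = 19/21, Y = 19·ln(21)

Elasticity = (19/21) · (21 / (19·ln(21))) = 1/ln(21) ≈ 0.3285

Interpretation: for a small percentage change in X, the percentage change in Y is approximately 0.33 times as large.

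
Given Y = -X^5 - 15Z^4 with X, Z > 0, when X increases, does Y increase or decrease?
Y decreases

Taking the partial derivative:
∂Y/∂X = -5X^4

∂Y/∂X = -5X^4 < 0 (assuming positive values)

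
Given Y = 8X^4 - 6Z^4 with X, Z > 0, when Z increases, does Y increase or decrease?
Y decreases

Taking the partial derivative:
∂Y/∂Z = -24Z^3

∂Y/∂Z = -24Z^3 < 0 (assuming positive values)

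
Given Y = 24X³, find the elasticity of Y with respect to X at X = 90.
Elasticity = 3

Elasticity = (dY/dX) · (X/Y)

dY/dX = 72·X²
At X = 90: dY/dX = 583200, Y = 17496000

Elasticity = 583200 · (90 / 17496000) = 3

Interpretation: for a small percentage change in X, the percentage change in Y is approximately 3.00 times as large.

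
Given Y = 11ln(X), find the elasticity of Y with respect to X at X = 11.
Elasticity = 1/ln(11) ≈ 0.4170

Elasticity = (dY/dX) · (X/Y)

dY/dX = 11/X
At X = 11: dY/dX = 1, Y = 11·ln(11)

Elasticity = 1 · (11 / (11·ln(11))) = 1/ln(11) ≈ 0.4170

Interpretation: for a small percentage change in X, the percentage change in Y is approximately 0.42 times as large.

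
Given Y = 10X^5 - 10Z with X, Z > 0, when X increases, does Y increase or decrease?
Y increases

Taking the partial derivative:
∂Y/∂X = 50X^4

∂Y/∂X = 50X^4 > 0 (assuming positive values)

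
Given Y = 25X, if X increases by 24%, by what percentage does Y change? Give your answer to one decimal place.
24.0%

For Y = 25X:
If X → X(1 + 0.24)
Then Y → Y · (1 + 0.24)^1
     = Y · 1.2400

Percentage change = ((1 + 0.24)^1 − 1) × 100% = 24.0%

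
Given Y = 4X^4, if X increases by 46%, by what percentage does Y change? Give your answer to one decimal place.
354.4%

For Y = 4X^4:
If X → X(1 + 0.46)
Then Y → Y · (1 + 0.46)^4
     ≈ Y · 4.5437

Percentage change = ((1 + 0.46)^4 − 1) × 100% ≈ 354.4%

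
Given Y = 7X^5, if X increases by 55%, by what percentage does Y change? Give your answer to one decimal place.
794.7%

For Y = 7X^5:
If X → X(1 + 0.55)
Then Y → Y · (1 + 0.55)^5
     ≈ Y · 8.9466

Percentage change = ((1 + 0.55)^5 − 1) × 100% ≈ 794.7%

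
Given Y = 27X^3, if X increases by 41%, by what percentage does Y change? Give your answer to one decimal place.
180.3%

For Y = 27X^3:
If X → X(1 + 0.41)
Then Y → Y · (1 + 0.41)^3
     ≈ Y · 2.8032

Percentage change = ((1 + 0.41)^3 − 1) × 100% ≈ 180.3%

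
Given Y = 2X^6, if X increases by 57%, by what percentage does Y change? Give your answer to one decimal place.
1397.6%

For Y = 2X^6:
If X → X(1 + 0.57)
Then Y → Y · (1 + 0.57)^6
     ≈ Y · 14.9761

Percentage change = ((1 + 0.57)^6 − 1) × 100% ≈ 1397.6%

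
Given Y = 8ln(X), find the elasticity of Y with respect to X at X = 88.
Elasticity = 1/ln(88) ≈ 0.2233

Elasticity = (dY/dX) · (X/Y)

dY/dX = 8/X
At X = 88: dY/dX = 1/11, Y = 8·ln(88)

Elasticity = (1/11) · (88 / (8·ln(88))) = 1/ln(88) ≈ 0.2233

Interpretation: for a small percentage change in X, the percentage change in Y is approximately 0.22 times as large.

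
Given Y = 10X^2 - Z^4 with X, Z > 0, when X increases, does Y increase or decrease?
Y increases

Taking the partial derivative:
∂Y/∂X = 20X

∂Y/∂X = 20X > 0 (assuming positive values)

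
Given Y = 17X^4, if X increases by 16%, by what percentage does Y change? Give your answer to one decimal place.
81.1%

For Y = 17X^4:
If X → X(1 + 0.16)
Then Y → Y · (1 + 0.16)^4
     ≈ Y · 1.8106

Percentage change = ((1 + 0.16)^4 − 1) × 100% ≈ 81.1%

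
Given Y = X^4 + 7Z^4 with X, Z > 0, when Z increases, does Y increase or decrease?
Y increases

Taking the partial derivative:
∂Y/∂Z = 28Z^3

∂Y/∂Z = 28Z^3 > 0 (assuming positive values)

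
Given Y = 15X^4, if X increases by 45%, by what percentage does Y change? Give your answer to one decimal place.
342.1%

For Y = 15X^4:
If X → X(1 + 0.45)
Then Y → Y · (1 + 0.45)^4
     ≈ Y · 4.4205

Percentage change = ((1 + 0.45)^4 − 1) × 100% ≈ 342.1%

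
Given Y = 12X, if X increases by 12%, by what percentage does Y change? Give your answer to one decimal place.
12.0%

For Y = 12X:
If X → X(1 + 0.12)
Then Y → Y · (1 + 0.12)^1
     = Y · 1.1200

Percentage change = ((1 + 0.12)^1 − 1) × 100% = 12.0%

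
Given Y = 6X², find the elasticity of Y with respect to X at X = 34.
Elasticity = 2

Elasticity = (dY/dX) · (X/Y)

dY/dX = 12·X
At X = 34: dY/dX = 408, Y = 6936

Elasticity = 408 · (34 / 6936) = 2

Interpretation: for a small percentage change in X, the percentage change in Y is approximately 2.00 times as large.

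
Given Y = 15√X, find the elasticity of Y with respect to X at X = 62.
Elasticity = 1/2

Elasticity = (dY/dX) · (X/Y)

dY/dX = 15/(2·√X)
At X = 62: dY/dX = 15·√62/124, Y = 15·√62

Elasticity = (15·√62/124) · (62 / (15·√62)) = 1/2

Interpretation: for a small percentage change in X, the percentage change in Y is approximately 0.50 times as large.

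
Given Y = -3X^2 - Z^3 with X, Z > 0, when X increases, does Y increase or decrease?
Y decreases

Taking the partial derivative:
∂Y/∂X = -6X

∂Y/∂X = -6X < 0 (assuming positive values)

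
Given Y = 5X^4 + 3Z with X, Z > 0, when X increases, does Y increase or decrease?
Y increases

Taking the partial derivative:
∂Y/∂X = 20X^3

∂Y/∂X = 20X^3 > 0 (assuming positive values)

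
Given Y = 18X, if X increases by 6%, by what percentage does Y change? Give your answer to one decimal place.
6.0%

For Y = 18X:
If X → X(1 + 0.06)
Then Y → Y · (1 + 0.06)^1
     = Y · 1.0600

Percentage change = ((1 + 0.06)^1 − 1) × 100% = 6.0%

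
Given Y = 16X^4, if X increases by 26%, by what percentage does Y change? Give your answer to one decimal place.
152.0%

For Y = 16X^4:
If X → X(1 + 0.26)
Then Y → Y · (1 + 0.26)^4
     ≈ Y · 2.5205

Percentage change = ((1 + 0.26)^4 − 1) × 100% ≈ 152.0%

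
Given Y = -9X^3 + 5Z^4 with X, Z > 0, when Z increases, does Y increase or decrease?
Y increases

Taking the partial derivative:
∂Y/∂Z = 20Z^3

∂Y/∂Z = 20Z^3 > 0 (assuming positive values)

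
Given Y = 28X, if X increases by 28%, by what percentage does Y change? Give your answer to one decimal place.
28.0%

For Y = 28X:
If X → X(1 + 0.28)
Then Y → Y · (1 + 0.28)^1
     = Y · 1.2800

Percentage change = ((1 + 0.28)^1 − 1) × 100% = 28.0%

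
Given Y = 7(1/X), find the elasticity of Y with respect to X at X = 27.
Elasticity = -1

Elasticity = (dY/dX) · (X/Y)

dY/dX = -7/X²
At X = 27: dY/dX = -7/729, Y = 7/27

Elasticity = (-7/729) · (27 / (7/27)) = -1

Interpretation: for a small percentage change in X, the percentage change in Y is approximately -1.00 times as large.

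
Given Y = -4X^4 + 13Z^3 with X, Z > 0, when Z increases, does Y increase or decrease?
Y increases

Taking the partial derivative:
∂Y/∂Z = 39Z^2

∂Y/∂Z = 39Z^2 > 0 (assuming positive values)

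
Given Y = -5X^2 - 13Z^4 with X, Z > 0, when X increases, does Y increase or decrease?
Y decreases

Taking the partial derivative:
∂Y/∂X = -10X

∂Y/∂X = -10X < 0 (assuming positive values)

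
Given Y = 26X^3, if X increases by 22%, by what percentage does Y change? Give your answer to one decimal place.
81.6%

For Y = 26X^3:
If X → X(1 + 0.22)
Then Y → Y · (1 + 0.22)^3
     ≈ Y · 1.8158

Percentage change = ((1 + 0.22)^3 − 1) × 100% ≈ 81.6%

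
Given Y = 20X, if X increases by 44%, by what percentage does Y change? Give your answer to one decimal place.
44.0%

For Y = 20X:
If X → X(1 + 0.44)
Then Y → Y · (1 + 0.44)^1
     = Y · 1.4400

Percentage change = ((1 + 0.44)^1 − 1) × 100% = 44.0%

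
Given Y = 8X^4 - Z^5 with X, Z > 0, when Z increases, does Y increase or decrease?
Y decreases

Taking the partial derivative:
∂Y/∂Z = -5Z^4

∂Y/∂Z = -5Z^4 < 0 (assuming positive values)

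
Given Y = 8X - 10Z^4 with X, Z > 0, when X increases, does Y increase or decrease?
Y increases

Taking the partial derivative:
∂Y/∂X = 8

∂Y/∂X = 8 > 0 (assuming positive values)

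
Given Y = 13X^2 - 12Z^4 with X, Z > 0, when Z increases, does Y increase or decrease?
Y decreases

Taking the partial derivative:
∂Y/∂Z = -48Z^3

∂Y/∂Z = -48Z^3 < 0 (assuming positive values)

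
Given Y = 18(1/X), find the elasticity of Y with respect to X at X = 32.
Elasticity = -1

Elasticity = (dY/dX) · (X/Y)

dY/dX = -18/X²
At X = 32: dY/dX = -9/512, Y = 9/16

Elasticity = (-9/512) · (32 / (9/16)) = -1

Interpretation: for a small percentage change in X, the percentage change in Y is approximately -1.00 times as large.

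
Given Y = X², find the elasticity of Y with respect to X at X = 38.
Elasticity = 2

Elasticity = (dY/dX) · (X/Y)

dY/dX = 2·X
At X = 38: dY/dX = 76, Y = 1444

Elasticity = 76 · (38 / 1444) = 2

Interpretation: for a small percentage change in X, the percentage change in Y is approximately 2.00 times as large.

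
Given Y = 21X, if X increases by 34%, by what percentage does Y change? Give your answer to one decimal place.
34.0%

For Y = 21X:
If X → X(1 + 0.34)
Then Y → Y · (1 + 0.34)^1
     = Y · 1.3400

Percentage change = ((1 + 0.34)^1 − 1) × 100% = 34.0%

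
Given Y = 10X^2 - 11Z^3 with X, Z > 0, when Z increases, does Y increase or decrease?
Y decreases

Taking the partial derivative:
∂Y/∂Z = -33Z^2

∂Y/∂Z = -33Z^2 < 0 (assuming positive values)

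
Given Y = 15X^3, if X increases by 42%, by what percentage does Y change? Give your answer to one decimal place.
186.3%

For Y = 15X^3:
If X → X(1 + 0.42)
Then Y → Y · (1 + 0.42)^3
     ≈ Y · 2.8633

Percentage change = ((1 + 0.42)^3 − 1) × 100% ≈ 186.3%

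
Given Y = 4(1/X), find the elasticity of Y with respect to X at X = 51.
Elasticity = -1

Elasticity = (dY/dX) · (X/Y)

dY/dX = -4/X²
At X = 51: dY/dX = -4/2601, Y = 4/51

Elasticity = (-4/2601) · (51 / (4/51)) = -1

Interpretation: for a small percentage change in X, the percentage change in Y is approximately -1.00 times as large.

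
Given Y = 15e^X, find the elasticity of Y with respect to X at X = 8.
Elasticity = 8

Elasticity = (dY/dX) · (X/Y)

dY/dX = 15·e^X
At X = 8: dY/dX = 15·e^8, Y = 15·e^8

Elasticity = (15·e^8) · (8 / (15·e^8)) = 8

Interpretation: for a small percentage change in X, the percentage change in Y is approximately 8.00 times as large.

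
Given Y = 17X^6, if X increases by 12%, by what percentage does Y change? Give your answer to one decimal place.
97.4%

For Y = 17X^6:
If X → X(1 + 0.12)
Then Y → Y · (1 + 0.12)^6
     ≈ Y · 1.9738

Percentage change = ((1 + 0.12)^6 − 1) × 100% ≈ 97.4%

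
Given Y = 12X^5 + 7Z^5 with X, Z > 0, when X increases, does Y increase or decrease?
Y increases

Taking the partial derivative:
∂Y/∂X = 60X^4

∂Y/∂X = 60X^4 > 0 (assuming positive values)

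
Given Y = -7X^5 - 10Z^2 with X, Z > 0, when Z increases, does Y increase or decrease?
Y decreases

Taking the partial derivative:
∂Y/∂Z = -20Z

∂Y/∂Z = -20Z < 0 (assuming positive values)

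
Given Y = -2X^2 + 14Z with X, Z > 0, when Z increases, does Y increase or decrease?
Y increases

Taking the partial derivative:
∂Y/∂Z = 14

∂Y/∂Z = 14 > 0 (assuming positive values)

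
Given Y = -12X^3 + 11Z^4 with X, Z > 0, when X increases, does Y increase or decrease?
Y decreases

Taking the partial derivative:
∂Y/∂X = -36X^2

∂Y/∂X = -36X^2 < 0 (assuming positive values)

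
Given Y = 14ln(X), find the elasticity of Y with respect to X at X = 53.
Elasticity = 1/ln(53) ≈ 0.2519

Elasticity = (dY/dX) · (X/Y)

dY/dX = 14/X
At X = 53: dY/dX = 14/53, Y = 14·ln(53)

Elasticity = (14/53) · (53 / (14·ln(53))) = 1/ln(53) ≈ 0.2519

Interpretation: for a small percentage change in X, the percentage change in Y is approximately 0.25 times as large.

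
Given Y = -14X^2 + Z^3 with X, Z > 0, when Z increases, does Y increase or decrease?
Y increases

Taking the partial derivative:
∂Y/∂Z = 3Z^2

∂Y/∂Z = 3Z^2 > 0 (assuming positive values)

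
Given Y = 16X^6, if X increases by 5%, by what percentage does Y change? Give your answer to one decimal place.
34.0%

For Y = 16X^6:
If X → X(1 + 0.05)
Then Y → Y · (1 + 0.05)^6
     ≈ Y · 1.3401

Percentage change = ((1 + 0.05)^6 − 1) × 100% ≈ 34.0%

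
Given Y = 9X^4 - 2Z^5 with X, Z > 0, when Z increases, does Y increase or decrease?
Y decreases

Taking the partial derivative:
∂Y/∂Z = -10Z^4

∂Y/∂Z = -10Z^4 < 0 (assuming positive values)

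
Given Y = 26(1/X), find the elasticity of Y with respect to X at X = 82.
Elasticity = -1

Elasticity = (dY/dX) · (X/Y)

dY/dX = -26/X²
At X = 82: dY/dX = -13/3362, Y = 13/41

Elasticity = (-13/3362) · (82 / (13/41)) = -1

Interpretation: for a small percentage change in X, the percentage change in Y is approximately -1.00 times as large.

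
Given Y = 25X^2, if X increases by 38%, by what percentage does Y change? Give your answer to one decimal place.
90.4%

For Y = 25X^2:
If X → X(1 + 0.38)
Then Y → Y · (1 + 0.38)^2
     = Y · 1.9044

Percentage change = ((1 + 0.38)^2 − 1) × 100% ≈ 90.4%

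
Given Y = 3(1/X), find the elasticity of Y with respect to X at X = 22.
Elasticity = -1

Elasticity = (dY/dX) · (X/Y)

dY/dX = -3/X²
At X = 22: dY/dX = -3/484, Y = 3/22

Elasticity = (-3/484) · (22 / (3/22)) = -1

Interpretation: for a small percentage change in X, the percentage change in Y is approximately -1.00 times as large.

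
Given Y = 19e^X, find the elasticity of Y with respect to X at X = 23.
Elasticity = 23

Elasticity = (dY/dX) · (X/Y)

dY/dX = 19·e^X
At X = 23: dY/dX = 19·e^23, Y = 19·e^23

Elasticity = (19·e^23) · (23 / (19·e^23)) = 23

Interpretation: for a small percentage change in X, the percentage change in Y is approximately 23.00 times as large.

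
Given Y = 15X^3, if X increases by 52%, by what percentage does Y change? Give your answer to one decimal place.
251.2%

For Y = 15X^3:
If X → X(1 + 0.52)
Then Y → Y · (1 + 0.52)^3
     ≈ Y · 3.5118

Percentage change = ((1 + 0.52)^3 − 1) × 100% ≈ 251.2%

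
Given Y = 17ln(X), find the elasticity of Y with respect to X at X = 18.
Elasticity = 1/ln(18) ≈ 0.3460

Elasticity = (dY/dX) · (X/Y)

dY/dX = 17/X
At X = 18: dY/dX = 17/18, Y = 17·ln(18)

Elasticity = (17/18) · (18 / (17·ln(18))) = 1/ln(18) ≈ 0.3460

Interpretation: for a small percentage change in X, the percentage change in Y is approximately 0.35 times as large.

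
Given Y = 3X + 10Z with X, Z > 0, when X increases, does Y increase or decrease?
Y increases

Taking the partial derivative:
∂Y/∂X = 3

∂Y/∂X = 3 > 0 (assuming positive values)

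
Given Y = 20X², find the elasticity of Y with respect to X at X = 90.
Elasticity = 2

Elasticity = (dY/dX) · (X/Y)

dY/dX = 40·X
At X = 90: dY/dX = 3600, Y = 162000

Elasticity = 3600 · (90 / 162000) = 2

Interpretation: for a small percentage change in X, the percentage change in Y is approximately 2.00 times as large.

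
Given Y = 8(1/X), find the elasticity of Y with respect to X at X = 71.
Elasticity = -1

Elasticity = (dY/dX) · (X/Y)

dY/dX = -8/X²
At X = 71: dY/dX = -8/5041, Y = 8/71

Elasticity = (-8/5041) · (71 / (8/71)) = -1

Interpretation: for a small percentage change in X, the percentage change in Y is approximately -1.00 times as large.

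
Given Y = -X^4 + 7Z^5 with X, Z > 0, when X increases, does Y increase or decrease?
Y decreases

Taking the partial derivative:
∂Y/∂X = -4X^3

∂Y/∂X = -4X^3 < 0 (assuming positive values)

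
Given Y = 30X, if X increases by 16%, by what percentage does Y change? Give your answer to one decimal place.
16.0%

For Y = 30X:
If X → X(1 + 0.16)
Then Y → Y · (1 + 0.16)^1
     = Y · 1.1600

Percentage change = ((1 + 0.16)^1 − 1) × 100% = 16.0%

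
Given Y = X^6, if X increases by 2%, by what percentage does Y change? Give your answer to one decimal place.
12.6%

For Y = X^6:
If X → X(1 + 0.02)
Then Y → Y · (1 + 0.02)^6
     ≈ Y · 1.1262

Percentage change = ((1 + 0.02)^6 − 1) × 100% ≈ 12.6%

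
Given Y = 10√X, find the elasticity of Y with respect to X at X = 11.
Elasticity = 1/2

Elasticity = (dY/dX) · (X/Y)

dY/dX = 5/√X
At X = 11: dY/dX = 5·√11/11, Y = 10·√11

Elasticity = (5·√11/11) · (11 / (10·√11)) = 1/2

Interpretation: for a small percentage change in X, the percentage change in Y is approximately 0.50 times as large.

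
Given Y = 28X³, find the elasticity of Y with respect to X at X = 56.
Elasticity = 3

Elasticity = (dY/dX) · (X/Y)

dY/dX = 84·X²
At X = 56: dY/dX = 263424, Y = 4917248

Elasticity = 263424 · (56 / 4917248) = 3

Interpretation: for a small percentage change in X, the percentage change in Y is approximately 3.00 times as large.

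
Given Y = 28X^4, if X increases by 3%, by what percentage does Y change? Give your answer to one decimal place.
12.6%

For Y = 28X^4:
If X → X(1 + 0.03)
Then Y → Y · (1 + 0.03)^4
     ≈ Y · 1.1255

Percentage change = ((1 + 0.03)^4 − 1) × 100% ≈ 12.6%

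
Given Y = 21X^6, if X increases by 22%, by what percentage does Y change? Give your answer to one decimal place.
229.7%

For Y = 21X^6:
If X → X(1 + 0.22)
Then Y → Y · (1 + 0.22)^6
     ≈ Y · 3.2973

Percentage change = ((1 + 0.22)^6 − 1) × 100% ≈ 229.7%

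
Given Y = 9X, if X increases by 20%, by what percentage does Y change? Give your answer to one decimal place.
20.0%

For Y = 9X:
If X → X(1 + 0.2)
Then Y → Y · (1 + 0.2)^1
     = Y · 1.2000

Percentage change = ((1 + 0.2)^1 − 1) × 100% = 20.0%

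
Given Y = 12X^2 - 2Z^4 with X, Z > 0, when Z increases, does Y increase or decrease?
Y decreases

Taking the partial derivative:
∂Y/∂Z = -8Z^3

∂Y/∂Z = -8Z^3 < 0 (assuming positive values)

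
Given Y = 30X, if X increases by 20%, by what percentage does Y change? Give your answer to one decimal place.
20.0%

For Y = 30X:
If X → X(1 + 0.2)
Then Y → Y · (1 + 0.2)^1
     = Y · 1.2000

Percentage change = ((1 + 0.2)^1 − 1) × 100% = 20.0%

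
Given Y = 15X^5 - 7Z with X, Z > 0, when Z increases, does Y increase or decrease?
Y decreases

Taking the partial derivative:
∂Y/∂Z = -7

∂Y/∂Z = -7 < 0 (assuming positive values)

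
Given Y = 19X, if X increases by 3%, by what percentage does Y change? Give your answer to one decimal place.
3.0%

For Y = 19X:
If X → X(1 + 0.03)
Then Y → Y · (1 + 0.03)^1
     = Y · 1.0300

Percentage change = ((1 + 0.03)^1 − 1) × 100% = 3.0%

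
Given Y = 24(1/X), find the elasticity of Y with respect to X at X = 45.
Elasticity = -1

Elasticity = (dY/dX) · (X/Y)

dY/dX = -24/X²
At X = 45: dY/dX = -8/675, Y = 8/15

Elasticity = (-8/675) · (45 / (8/15)) = -1

Interpretation: for a small percentage change in X, the percentage change in Y is approximately -1.00 times as large.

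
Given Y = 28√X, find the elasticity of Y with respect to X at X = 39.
Elasticity = 1/2

Elasticity = (dY/dX) · (X/Y)

dY/dX = 14/√X
At X = 39: dY/dX = 14·√39/39, Y = 28·√39

Elasticity = (14·√39/39) · (39 / (28·√39)) = 1/2

Interpretation: for a small percentage change in X, the percentage change in Y is approximately 0.50 times as large.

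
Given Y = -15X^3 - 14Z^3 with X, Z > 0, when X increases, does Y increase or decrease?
Y decreases

Taking the partial derivative:
∂Y/∂X = -45X^2

∂Y/∂X = -45X^2 < 0 (assuming positive values)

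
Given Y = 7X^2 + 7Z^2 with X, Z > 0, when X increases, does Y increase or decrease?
Y increases

Taking the partial derivative:
∂Y/∂X = 14X

∂Y/∂X = 14X > 0 (assuming positive values)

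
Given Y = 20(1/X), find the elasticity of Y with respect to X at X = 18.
Elasticity = -1

Elasticity = (dY/dX) · (X/Y)

dY/dX = -20/X²
At X = 18: dY/dX = -5/81, Y = 10/9

Elasticity = (-5/81) · (18 / (10/9)) = -1

Interpretation: for a small percentage change in X, the percentage change in Y is approximately -1.00 times as large.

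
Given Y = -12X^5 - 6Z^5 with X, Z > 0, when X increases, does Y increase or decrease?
Y decreases

Taking the partial derivative:
∂Y/∂X = -60X^4

∂Y/∂X = -60X^4 < 0 (assuming positive values)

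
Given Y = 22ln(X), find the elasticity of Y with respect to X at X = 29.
Elasticity = 1/ln(29) ≈ 0.2970

Elasticity = (dY/dX) · (X/Y)

dY/dX = 22/X
At X = 29: dY/dX = 22/29, Y = 22·ln(29)

Elasticity = (22/29) · (29 / (22·ln(29))) = 1/ln(29) ≈ 0.2970

Interpretation: for a small percentage change in X, the percentage change in Y is approximately 0.30 times as large.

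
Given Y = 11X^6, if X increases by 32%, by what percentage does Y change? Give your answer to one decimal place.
429.0%

For Y = 11X^6:
If X → X(1 + 0.32)
Then Y → Y · (1 + 0.32)^6
     ≈ Y · 5.2899

Percentage change = ((1 + 0.32)^6 − 1) × 100% ≈ 429.0%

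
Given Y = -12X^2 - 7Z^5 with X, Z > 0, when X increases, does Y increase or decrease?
Y decreases

Taking the partial derivative:
∂Y/∂X = -24X

∂Y/∂X = -24X < 0 (assuming positive values)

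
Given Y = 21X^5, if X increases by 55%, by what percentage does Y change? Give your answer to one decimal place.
794.7%

For Y = 21X^5:
If X → X(1 + 0.55)
Then Y → Y · (1 + 0.55)^5
     ≈ Y · 8.9466

Percentage change = ((1 + 0.55)^5 − 1) × 100% ≈ 794.7%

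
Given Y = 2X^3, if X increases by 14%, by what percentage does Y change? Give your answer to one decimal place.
48.2%

For Y = 2X^3:
If X → X(1 + 0.14)
Then Y → Y · (1 + 0.14)^3
     ≈ Y · 1.4815

Percentage change = ((1 + 0.14)^3 − 1) × 100% ≈ 48.2%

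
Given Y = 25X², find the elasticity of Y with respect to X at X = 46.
Elasticity = 2

Elasticity = (dY/dX) · (X/Y)

dY/dX = 50·X
At X = 46: dY/dX = 2300, Y = 52900

Elasticity = 2300 · (46 / 52900) = 2

Interpretation: for a small percentage change in X, the percentage change in Y is approximately 2.00 times as large.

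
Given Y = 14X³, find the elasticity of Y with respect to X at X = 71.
Elasticity = 3

Elasticity = (dY/dX) · (X/Y)

dY/dX = 42·X²
At X = 71: dY/dX = 211722, Y = 5010754

Elasticity = 211722 · (71 / 5010754) = 3

Interpretation: for a small percentage change in X, the percentage change in Y is approximately 3.00 times as large.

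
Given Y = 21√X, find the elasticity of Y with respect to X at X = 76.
Elasticity = 1/2

Elasticity = (dY/dX) · (X/Y)

dY/dX = 21/(2·√X)
At X = 76: dY/dX = 21·√19/76, Y = 42·√19

Elasticity = (21·√19/76) · (76 / (42·√19)) = 1/2

Interpretation: for a small percentage change in X, the percentage change in Y is approximately 0.50 times as large.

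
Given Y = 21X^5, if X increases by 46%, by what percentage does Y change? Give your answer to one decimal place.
563.4%

For Y = 21X^5:
If X → X(1 + 0.46)
Then Y → Y · (1 + 0.46)^5
     ≈ Y · 6.6338

Percentage change = ((1 + 0.46)^5 − 1) × 100% ≈ 563.4%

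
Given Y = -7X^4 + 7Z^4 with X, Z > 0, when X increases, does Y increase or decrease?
Y decreases

Taking the partial derivative:
∂Y/∂X = -28X^3

∂Y/∂X = -28X^3 < 0 (assuming positive values)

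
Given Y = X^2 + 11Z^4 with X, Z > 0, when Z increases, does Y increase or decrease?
Y increases

Taking the partial derivative:
∂Y/∂Z = 44Z^3

∂Y/∂Z = 44Z^3 > 0 (assuming positive values)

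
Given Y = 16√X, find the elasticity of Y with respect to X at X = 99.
Elasticity = 1/2

Elasticity = (dY/dX) · (X/Y)

dY/dX = 8/√X
At X = 99: dY/dX = 8·√11/33, Y = 48·√11

Elasticity = (8·√11/33) · (99 / (48·√11)) = 1/2

Interpretation: for a small percentage change in X, the percentage change in Y is approximately 0.50 times as large.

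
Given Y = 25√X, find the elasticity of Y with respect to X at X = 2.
Elasticity = 1/2

Elasticity = (dY/dX) · (X/Y)

dY/dX = 25/(2·√X)
At X = 2: dY/dX = 25·√2/4, Y = 25·√2

Elasticity = (25·√2/4) · (2 / (25·√2)) = 1/2

Interpretation: for a small percentage change in X, the percentage change in Y is approximately 0.50 times as large.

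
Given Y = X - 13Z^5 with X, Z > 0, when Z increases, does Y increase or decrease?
Y decreases

Taking the partial derivative:
∂Y/∂Z = -65Z^4

∂Y/∂Z = -65Z^4 < 0 (assuming positive values)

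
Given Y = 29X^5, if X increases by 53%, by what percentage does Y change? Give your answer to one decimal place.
738.4%

For Y = 29X^5:
If X → X(1 + 0.53)
Then Y → Y · (1 + 0.53)^5
     ≈ Y · 8.3841

Percentage change = ((1 + 0.53)^5 − 1) × 100% ≈ 738.4%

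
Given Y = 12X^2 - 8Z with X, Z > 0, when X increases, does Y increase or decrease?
Y increases

Taking the partial derivative:
∂Y/∂X = 24X

∂Y/∂X = 24X > 0 (assuming positive values)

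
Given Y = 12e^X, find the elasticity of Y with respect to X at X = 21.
Elasticity = 21

Elasticity = (dY/dX) · (X/Y)

dY/dX = 12·e^X
At X = 21: dY/dX = 12·e^21, Y = 12·e^21

Elasticity = (12·e^21) · (21 / (12·e^21)) = 21

Interpretation: for a small percentage change in X, the percentage change in Y is approximately 21.00 times as large.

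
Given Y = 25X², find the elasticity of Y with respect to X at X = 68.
Elasticity = 2

Elasticity = (dY/dX) · (X/Y)

dY/dX = 50·X
At X = 68: dY/dX = 3400, Y = 115600

Elasticity = 3400 · (68 / 115600) = 2

Interpretation: for a small percentage change in X, the percentage change in Y is approximately 2.00 times as large.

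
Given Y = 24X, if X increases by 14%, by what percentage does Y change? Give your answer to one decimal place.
14.0%

For Y = 24X:
If X → X(1 + 0.14)
Then Y → Y · (1 + 0.14)^1
     = Y · 1.1400

Percentage change = ((1 + 0.14)^1 − 1) × 100% = 14.0%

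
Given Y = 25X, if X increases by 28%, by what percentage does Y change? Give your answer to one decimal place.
28.0%

For Y = 25X:
If X → X(1 + 0.28)
Then Y → Y · (1 + 0.28)^1
     = Y · 1.2800

Percentage change = ((1 + 0.28)^1 − 1) × 100% = 28.0%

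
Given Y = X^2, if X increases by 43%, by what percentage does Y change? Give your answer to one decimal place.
104.5%

For Y = X^2:
If X → X(1 + 0.43)
Then Y → Y · (1 + 0.43)^2
     = Y · 2.0449

Percentage change = ((1 + 0.43)^2 − 1) × 100% ≈ 104.5%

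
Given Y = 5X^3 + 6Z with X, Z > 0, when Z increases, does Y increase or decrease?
Y increases

Taking the partial derivative:
∂Y/∂Z = 6

∂Y/∂Z = 6 > 0 (assuming positive values)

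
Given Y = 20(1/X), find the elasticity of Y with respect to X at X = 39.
Elasticity = -1

Elasticity = (dY/dX) · (X/Y)

dY/dX = -20/X²
At X = 39: dY/dX = -20/1521, Y = 20/39

Elasticity = (-20/1521) · (39 / (20/39)) = -1

Interpretation: for a small percentage change in X, the percentage change in Y is approximately -1.00 times as large.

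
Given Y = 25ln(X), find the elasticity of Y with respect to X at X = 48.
Elasticity = 1/ln(48) ≈ 0.2583

Elasticity = (dY/dX) · (X/Y)

dY/dX = 25/X
At X = 48: dY/dX = 25/48, Y = 25·ln(48)

Elasticity = (25/48) · (48 / (25·ln(48))) = 1/ln(48) ≈ 0.2583

Interpretation: for a small percentage change in X, the percentage change in Y is approximately 0.26 times as large.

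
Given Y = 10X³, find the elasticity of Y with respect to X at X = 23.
Elasticity = 3

Elasticity = (dY/dX) · (X/Y)

dY/dX = 30·X²
At X = 23: dY/dX = 15870, Y = 121670

Elasticity = 15870 · (23 / 121670) = 3

Interpretation: for a small percentage change in X, the percentage change in Y is approximately 3.00 times as large.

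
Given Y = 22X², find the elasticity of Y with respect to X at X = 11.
Elasticity = 2

Elasticity = (dY/dX) · (X/Y)

dY/dX = 44·X
At X = 11: dY/dX = 484, Y = 2662

Elasticity = 484 · (11 / 2662) = 2

Interpretation: for a small percentage change in X, the percentage change in Y is approximately 2.00 times as large.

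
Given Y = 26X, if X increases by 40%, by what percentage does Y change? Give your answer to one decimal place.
40.0%

For Y = 26X:
If X → X(1 + 0.4)
Then Y → Y · (1 + 0.4)^1
     = Y · 1.4000

Percentage change = ((1 + 0.4)^1 − 1) × 100% = 40.0%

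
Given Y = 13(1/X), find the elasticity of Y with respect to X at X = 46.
Elasticity = -1

Elasticity = (dY/dX) · (X/Y)

dY/dX = -13/X²
At X = 46: dY/dX = -13/2116, Y = 13/46

Elasticity = (-13/2116) · (46 / (13/46)) = -1

Interpretation: for a small percentage change in X, the percentage change in Y is approximately -1.00 times as large.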